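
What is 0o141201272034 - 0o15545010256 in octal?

0o123434261556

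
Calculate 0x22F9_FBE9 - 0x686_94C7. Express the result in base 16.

0x1C736722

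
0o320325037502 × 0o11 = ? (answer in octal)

Multiply each base-8 digit by 9, carrying:
  2×9 = 18 → write 2 carry 2
  0×9+2 = 2 → write 2
  5×9 = 45 → write 5 carry 5
  7×9+5 = 68 → write 4 carry 8
  3×9+8 = 35 → write 3 carry 4
  0×9+4 = 4 → write 4
  5×9 = 45 → write 5 carry 5
  2×9+5 = 23 → write 7 carry 2
  3×9+2 = 29 → write 5 carry 3
  0×9+3 = 3 → write 3
  2×9 = 18 → write 2 carry 2
  3×9+2 = 29 → write 5 carry 3
  remaining carry: 3

0o3523575434522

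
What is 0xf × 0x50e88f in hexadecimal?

0x4bda061

Multiply each base-16 digit by 15, carrying:
  f×15 = 225 → write 1 carry 14
  8×15+14 = 134 → write 6 carry 8
  8×15+8 = 128 → write 0 carry 8
  e×15+8 = 218 → write a carry 13
  0×15+13 = 13 → write d
  5×15 = 75 → write b carry 4
  remaining carry: 4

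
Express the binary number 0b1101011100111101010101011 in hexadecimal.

0x1AE7AAB

Group the bits into nibbles: 0001 1010 1110 0111 1010 1010 1011 → 1AE7AAB.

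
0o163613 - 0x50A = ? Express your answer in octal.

0x50A = 0o2412 in octal.
Subtract column by column in base 8:
  3-2 → 1
  1-1 → 0
  6-4 → 2
  3-2 → 1
  6-0 → 6
  1-0 → 1

0o161201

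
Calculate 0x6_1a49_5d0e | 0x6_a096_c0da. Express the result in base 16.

0x6badfddde

OR each hex digit independently (no carries):
  6|6=6, 1|a=b, a|0=a, 4|9=d, 9|6=f, 5|c=d, d|0=d, 0|d=d, e|a=e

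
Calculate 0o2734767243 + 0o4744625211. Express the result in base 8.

0o7701614454

Add column by column in base 8, right to left:
  3+1 = 4
  4+1 = 5
  2+2 = 4
  7+5 = 4 carry 1
  6+2+1 = 1 carry 1
  7+6+1 = 6 carry 1
  4+4+1 = 1 carry 1
  3+4+1 = 0 carry 1
  7+7+1 = 7 carry 1
  2+4+1 = 7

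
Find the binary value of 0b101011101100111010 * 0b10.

0b1010111011001110100

Multiply each base-2 digit by 2, carrying:
  0×2 = 0 → write 0
  1×2 = 2 → write 0 carry 1
  0×2+1 = 1 → write 1
  1×2 = 2 → write 0 carry 1
  1×2+1 = 3 → write 1 carry 1
  1×2+1 = 3 → write 1 carry 1
  0×2+1 = 1 → write 1
  0×2 = 0 → write 0
  1×2 = 2 → write 0 carry 1
  1×2+1 = 3 → write 1 carry 1
  0×2+1 = 1 → write 1
  1×2 = 2 → write 0 carry 1
  1×2+1 = 3 → write 1 carry 1
  1×2+1 = 3 → write 1 carry 1
  0×2+1 = 1 → write 1
  1×2 = 2 → write 0 carry 1
  0×2+1 = 1 → write 1
  1×2 = 2 → write 0 carry 1
  remaining carry: 1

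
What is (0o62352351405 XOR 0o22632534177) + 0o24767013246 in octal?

0o65547701040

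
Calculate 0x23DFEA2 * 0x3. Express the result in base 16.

0x6B9FBE6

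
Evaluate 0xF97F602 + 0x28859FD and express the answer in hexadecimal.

Add column by column in base 16, right to left:
  2+D = F
  0+F = F
  6+9 = F
  F+5 = 4 carry 1
  7+8+1 = 0 carry 1
  9+8+1 = 2 carry 1
  F+2+1 = 2 carry 1
  final carry 1

0x12204FFF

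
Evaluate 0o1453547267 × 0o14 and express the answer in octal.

Multiply each base-8 digit by 12, carrying:
  7×12 = 84 → write 4 carry 10
  6×12+10 = 82 → write 2 carry 10
  2×12+10 = 34 → write 2 carry 4
  7×12+4 = 88 → write 0 carry 11
  4×12+11 = 59 → write 3 carry 7
  5×12+7 = 67 → write 3 carry 8
  3×12+8 = 44 → write 4 carry 5
  5×12+5 = 65 → write 1 carry 8
  4×12+8 = 56 → write 0 carry 7
  1×12+7 = 19 → write 3 carry 2
  remaining carry: 2

0o23014330224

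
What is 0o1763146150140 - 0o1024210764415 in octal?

0o736735163523

Subtract column by column in base 8:
  0-5 → 3 (borrow)
  4-1-1 → 2
  1-4 → 5 (borrow)
  0-4-1 → 3 (borrow)
  5-6-1 → 6 (borrow)
  1-7-1 → 1 (borrow)
  6-0-1 → 5
  4-1 → 3
  1-2 → 7 (borrow)
  3-4-1 → 6 (borrow)
  6-2-1 → 3
  7-0 → 7
  1-1 → 0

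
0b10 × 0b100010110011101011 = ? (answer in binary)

Multiply each base-2 digit by 2, carrying:
  1×2 = 2 → write 0 carry 1
  1×2+1 = 3 → write 1 carry 1
  0×2+1 = 1 → write 1
  1×2 = 2 → write 0 carry 1
  0×2+1 = 1 → write 1
  1×2 = 2 → write 0 carry 1
  1×2+1 = 3 → write 1 carry 1
  1×2+1 = 3 → write 1 carry 1
  0×2+1 = 1 → write 1
  0×2 = 0 → write 0
  1×2 = 2 → write 0 carry 1
  1×2+1 = 3 → write 1 carry 1
  0×2+1 = 1 → write 1
  1×2 = 2 → write 0 carry 1
  0×2+1 = 1 → write 1
  0×2 = 0 → write 0
  0×2 = 0 → write 0
  1×2 = 2 → write 0 carry 1
  remaining carry: 1

0b1000101100111010110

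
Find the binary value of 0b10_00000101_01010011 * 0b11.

Multiply each base-2 digit by 3, carrying:
  1×3 = 3 → write 1 carry 1
  1×3+1 = 4 → write 0 carry 2
  0×3+2 = 2 → write 0 carry 1
  0×3+1 = 1 → write 1
  1×3 = 3 → write 1 carry 1
  0×3+1 = 1 → write 1
  1×3 = 3 → write 1 carry 1
  0×3+1 = 1 → write 1
  1×3 = 3 → write 1 carry 1
  0×3+1 = 1 → write 1
  1×3 = 3 → write 1 carry 1
  0×3+1 = 1 → write 1
  0×3 = 0 → write 0
  0×3 = 0 → write 0
  0×3 = 0 → write 0
  0×3 = 0 → write 0
  0×3 = 0 → write 0
  1×3 = 3 → write 1 carry 1
  remaining carry: 1

0b1100000111111111001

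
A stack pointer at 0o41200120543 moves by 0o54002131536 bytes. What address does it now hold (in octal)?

0o115202252301

Add column by column in base 8, right to left:
  3+6 = 1 carry 1
  4+3+1 = 0 carry 1
  5+5+1 = 3 carry 1
  0+1+1 = 2
  2+3 = 5
  1+1 = 2
  0+2 = 2
  0+0 = 0
  2+0 = 2
  1+4 = 5
  4+5 = 1 carry 1
  final carry 1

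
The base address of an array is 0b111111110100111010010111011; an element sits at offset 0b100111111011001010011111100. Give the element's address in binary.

0b1100111110000000100110110111

Add column by column in base 2, right to left:
  1+0 = 1
  1+0 = 1
  0+1 = 1
  1+1 = 0 carry 1
  1+1+1 = 1 carry 1
  1+1+1 = 1 carry 1
  0+1+1 = 0 carry 1
  1+1+1 = 1 carry 1
  0+0+1 = 1
  0+0 = 0
  1+1 = 0 carry 1
  0+0+1 = 1
  1+1 = 0 carry 1
  1+0+1 = 0 carry 1
  1+0+1 = 0 carry 1
  0+1+1 = 0 carry 1
  0+1+1 = 0 carry 1
  1+0+1 = 0 carry 1
  0+1+1 = 0 carry 1
  1+1+1 = 1 carry 1
  1+1+1 = 1 carry 1
  1+1+1 = 1 carry 1
  1+1+1 = 1 carry 1
  1+1+1 = 1 carry 1
  1+0+1 = 0 carry 1
  1+0+1 = 0 carry 1
  1+1+1 = 1 carry 1
  final carry 1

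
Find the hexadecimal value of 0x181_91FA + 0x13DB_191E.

0x155CAB18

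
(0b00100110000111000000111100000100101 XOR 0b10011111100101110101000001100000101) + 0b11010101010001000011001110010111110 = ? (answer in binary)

0b110001110110011111001001011111011110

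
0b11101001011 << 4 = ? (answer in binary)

Left shift by 4: append 4 zero bits.

0b111010010110000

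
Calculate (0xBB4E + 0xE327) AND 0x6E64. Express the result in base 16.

0xE64

Add column by column in base 16, right to left:
  E+7 = 5 carry 1
  4+2+1 = 7
  B+3 = E
  B+E = 9 carry 1
  final carry 1
Sum = 0x19E75; now AND with 0x6E64:
  1&0=0, 9&6=0, E&E=E, 7&6=6, 5&4=4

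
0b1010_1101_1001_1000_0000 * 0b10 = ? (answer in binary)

0b101011011001100000000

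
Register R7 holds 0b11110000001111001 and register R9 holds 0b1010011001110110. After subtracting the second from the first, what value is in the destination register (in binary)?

Subtract column by column in base 2:
  1-0 → 1
  0-1 → 1 (borrow)
  0-1-1 → 0 (borrow)
  1-0-1 → 0
  1-1 → 0
  1-1 → 0
  1-1 → 0
  0-0 → 0
  0-0 → 0
  0-1 → 1 (borrow)
  0-1-1 → 0 (borrow)
  0-0-1 → 1 (borrow)
  0-0-1 → 1 (borrow)
  1-1-1 → 1 (borrow)
  1-0-1 → 0
  1-1 → 0
  1-0 → 1

0b10011101000000011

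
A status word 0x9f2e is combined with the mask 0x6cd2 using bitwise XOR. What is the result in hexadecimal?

0xf3fc

XOR each hex digit independently (no carries):
  9^6=f, f^c=3, 2^d=f, e^2=c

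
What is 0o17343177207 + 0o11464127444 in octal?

0o31027326653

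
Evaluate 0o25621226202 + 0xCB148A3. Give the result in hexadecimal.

0xBAF67525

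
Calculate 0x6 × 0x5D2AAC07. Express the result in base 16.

0x22F00082A

Multiply each base-16 digit by 6, carrying:
  7×6 = 42 → write A carry 2
  0×6+2 = 2 → write 2
  C×6 = 72 → write 8 carry 4
  A×6+4 = 64 → write 0 carry 4
  A×6+4 = 64 → write 0 carry 4
  2×6+4 = 16 → write 0 carry 1
  D×6+1 = 79 → write F carry 4
  5×6+4 = 34 → write 2 carry 2
  remaining carry: 2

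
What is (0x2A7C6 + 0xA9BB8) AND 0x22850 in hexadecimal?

Add column by column in base 16, right to left:
  6+8 = E
  C+B = 7 carry 1
  7+B+1 = 3 carry 1
  A+9+1 = 4 carry 1
  2+A+1 = D
Sum = 0xD437E; now AND with 0x22850:
  D&2=0, 4&2=0, 3&8=0, 7&5=5, E&0=0

0x50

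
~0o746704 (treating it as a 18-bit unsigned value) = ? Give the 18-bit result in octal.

Each oct digit d becomes 7−d:
  7→0, 4→3, 6→1, 7→0, 0→7, 4→3

0o031073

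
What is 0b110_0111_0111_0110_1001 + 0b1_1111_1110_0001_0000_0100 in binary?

0b1001100101100001101101

Add column by column in base 2, right to left:
  1+0 = 1
  0+0 = 0
  0+1 = 1
  1+0 = 1
  0+0 = 0
  1+0 = 1
  1+0 = 1
  0+0 = 0
  1+1 = 0 carry 1
  1+0+1 = 0 carry 1
  1+0+1 = 0 carry 1
  0+0+1 = 1
  1+0 = 1
  1+1 = 0 carry 1
  1+1+1 = 1 carry 1
  0+1+1 = 0 carry 1
  0+1+1 = 0 carry 1
  1+1+1 = 1 carry 1
  1+1+1 = 1 carry 1
  0+1+1 = 0 carry 1
  0+1+1 = 0 carry 1
  final carry 1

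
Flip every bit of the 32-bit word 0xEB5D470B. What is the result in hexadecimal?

0x14A2B8F4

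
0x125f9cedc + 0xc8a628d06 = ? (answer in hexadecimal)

0xdb05c5be2

Add column by column in base 16, right to left:
  c+6 = 2 carry 1
  d+0+1 = e
  e+d = b carry 1
  c+8+1 = 5 carry 1
  9+2+1 = c
  f+6 = 5 carry 1
  5+a+1 = 0 carry 1
  2+8+1 = b
  1+c = d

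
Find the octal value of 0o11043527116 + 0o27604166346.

0o40647715464

Add column by column in base 8, right to left:
  6+6 = 4 carry 1
  1+4+1 = 6
  1+3 = 4
  7+6 = 5 carry 1
  2+6+1 = 1 carry 1
  5+1+1 = 7
  3+4 = 7
  4+0 = 4
  0+6 = 6
  1+7 = 0 carry 1
  1+2+1 = 4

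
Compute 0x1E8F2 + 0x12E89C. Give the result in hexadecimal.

Add column by column in base 16, right to left:
  2+C = E
  F+9 = 8 carry 1
  8+8+1 = 1 carry 1
  E+E+1 = D carry 1
  1+2+1 = 4
  0+1 = 1

0x14D18E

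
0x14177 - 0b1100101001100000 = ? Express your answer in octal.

0o73427

0x14177 = 0o240567 in octal.
0b1100101001100000 = 0o145140 in octal.
Subtract column by column in base 8:
  7-0 → 7
  6-4 → 2
  5-1 → 4
  0-5 → 3 (borrow)
  4-4-1 → 7 (borrow)
  2-1-1 → 0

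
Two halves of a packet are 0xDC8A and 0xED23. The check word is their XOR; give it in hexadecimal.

XOR each hex digit independently (no carries):
  D^E=3, C^D=1, 8^2=A, A^3=9

0x31A9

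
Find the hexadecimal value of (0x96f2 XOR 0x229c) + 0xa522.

First 0x96f2 XOR 0x229c = 0xb46e.
Add column by column in base 16, right to left:
  e+2 = 0 carry 1
  6+2+1 = 9
  4+5 = 9
  b+a = 5 carry 1
  final carry 1

0x15990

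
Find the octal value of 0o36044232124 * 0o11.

Multiply each base-8 digit by 9, carrying:
  4×9 = 36 → write 4 carry 4
  2×9+4 = 22 → write 6 carry 2
  1×9+2 = 11 → write 3 carry 1
  2×9+1 = 19 → write 3 carry 2
  3×9+2 = 29 → write 5 carry 3
  2×9+3 = 21 → write 5 carry 2
  4×9+2 = 38 → write 6 carry 4
  4×9+4 = 40 → write 0 carry 5
  0×9+5 = 5 → write 5
  6×9 = 54 → write 6 carry 6
  3×9+6 = 33 → write 1 carry 4
  remaining carry: 4

0o416506553364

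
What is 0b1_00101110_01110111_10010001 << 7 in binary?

0b10010111001110111100100010000000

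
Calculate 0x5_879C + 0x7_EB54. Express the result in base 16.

Add column by column in base 16, right to left:
  C+4 = 0 carry 1
  9+5+1 = F
  7+B = 2 carry 1
  8+E+1 = 7 carry 1
  5+7+1 = D

0xD72F0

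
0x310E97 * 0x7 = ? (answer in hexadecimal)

0x1576621

Multiply each base-16 digit by 7, carrying:
  7×7 = 49 → write 1 carry 3
  9×7+3 = 66 → write 2 carry 4
  E×7+4 = 102 → write 6 carry 6
  0×7+6 = 6 → write 6
  1×7 = 7 → write 7
  3×7 = 21 → write 5 carry 1
  remaining carry: 1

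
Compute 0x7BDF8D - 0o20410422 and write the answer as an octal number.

0o16347173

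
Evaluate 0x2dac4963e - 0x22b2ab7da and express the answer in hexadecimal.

Subtract column by column in base 16:
  e-a → 4
  3-d → 6 (borrow)
  6-7-1 → e (borrow)
  9-b-1 → d (borrow)
  4-a-1 → 9 (borrow)
  c-2-1 → 9
  a-b → f (borrow)
  d-2-1 → a
  2-2 → 0

0xaf99de64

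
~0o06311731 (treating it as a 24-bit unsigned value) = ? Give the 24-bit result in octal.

0o71466046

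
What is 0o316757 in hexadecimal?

Each octal digit is 3 bits: 3=011 1=001 6=110 7=111 5=101 7=111.
Group the bits into nibbles: 0001 1001 1101 1110 1111 → 19DEF.

0x19DEF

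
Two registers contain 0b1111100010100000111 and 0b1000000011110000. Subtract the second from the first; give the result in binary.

0b1110100010000010111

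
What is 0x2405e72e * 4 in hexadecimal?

Multiply each base-16 digit by 4, carrying:
  e×4 = 56 → write 8 carry 3
  2×4+3 = 11 → write b
  7×4 = 28 → write c carry 1
  e×4+1 = 57 → write 9 carry 3
  5×4+3 = 23 → write 7 carry 1
  0×4+1 = 1 → write 1
  4×4 = 16 → write 0 carry 1
  2×4+1 = 9 → write 9

0x90179cb8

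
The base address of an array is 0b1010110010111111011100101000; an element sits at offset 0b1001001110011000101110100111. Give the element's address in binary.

Add column by column in base 2, right to left:
  0+1 = 1
  0+1 = 1
  0+1 = 1
  1+0 = 1
  0+0 = 0
  1+1 = 0 carry 1
  0+0+1 = 1
  0+1 = 1
  1+1 = 0 carry 1
  1+1+1 = 1 carry 1
  1+0+1 = 0 carry 1
  0+1+1 = 0 carry 1
  1+0+1 = 0 carry 1
  1+0+1 = 0 carry 1
  1+0+1 = 0 carry 1
  1+1+1 = 1 carry 1
  1+1+1 = 1 carry 1
  1+0+1 = 0 carry 1
  0+0+1 = 1
  1+1 = 0 carry 1
  0+1+1 = 0 carry 1
  0+1+1 = 0 carry 1
  1+0+1 = 0 carry 1
  1+0+1 = 0 carry 1
  0+1+1 = 0 carry 1
  1+0+1 = 0 carry 1
  0+0+1 = 1
  1+1 = 0 carry 1
  final carry 1

0b10100000001011000001011001111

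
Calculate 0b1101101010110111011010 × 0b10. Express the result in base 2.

Multiply each base-2 digit by 2, carrying:
  0×2 = 0 → write 0
  1×2 = 2 → write 0 carry 1
  0×2+1 = 1 → write 1
  1×2 = 2 → write 0 carry 1
  1×2+1 = 3 → write 1 carry 1
  0×2+1 = 1 → write 1
  1×2 = 2 → write 0 carry 1
  1×2+1 = 3 → write 1 carry 1
  1×2+1 = 3 → write 1 carry 1
  0×2+1 = 1 → write 1
  1×2 = 2 → write 0 carry 1
  1×2+1 = 3 → write 1 carry 1
  0×2+1 = 1 → write 1
  1×2 = 2 → write 0 carry 1
  0×2+1 = 1 → write 1
  1×2 = 2 → write 0 carry 1
  0×2+1 = 1 → write 1
  1×2 = 2 → write 0 carry 1
  1×2+1 = 3 → write 1 carry 1
  0×2+1 = 1 → write 1
  1×2 = 2 → write 0 carry 1
  1×2+1 = 3 → write 1 carry 1
  remaining carry: 1

0b11011010101101110110100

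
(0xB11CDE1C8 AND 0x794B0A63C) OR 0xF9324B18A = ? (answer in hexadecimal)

0xB11CDE1C8 AND 0x794B0A63C = 0x31080A008.
Then OR with 0xF9324B18A.

0xF93A4B18A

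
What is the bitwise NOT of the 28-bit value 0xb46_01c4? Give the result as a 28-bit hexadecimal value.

0x4b9fe3b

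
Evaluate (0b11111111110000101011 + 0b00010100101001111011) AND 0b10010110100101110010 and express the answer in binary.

Add column by column in base 2, right to left:
  1+1 = 0 carry 1
  1+1+1 = 1 carry 1
  0+0+1 = 1
  1+1 = 0 carry 1
  0+1+1 = 0 carry 1
  1+1+1 = 1 carry 1
  0+1+1 = 0 carry 1
  0+0+1 = 1
  0+0 = 0
  0+1 = 1
  1+0 = 1
  1+1 = 0 carry 1
  1+0+1 = 0 carry 1
  1+0+1 = 0 carry 1
  1+1+1 = 1 carry 1
  1+0+1 = 0 carry 1
  1+1+1 = 1 carry 1
  1+0+1 = 0 carry 1
  1+0+1 = 0 carry 1
  1+0+1 = 0 carry 1
  final carry 1
Sum = 0b100010100011010100110; now AND with 0b10010110100101110010:
  100010100011010100110
& 010010110100101110010
= 000010100000000100010

0b10100000000100010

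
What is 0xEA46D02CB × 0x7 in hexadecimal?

Multiply each base-16 digit by 7, carrying:
  B×7 = 77 → write D carry 4
  C×7+4 = 88 → write 8 carry 5
  2×7+5 = 19 → write 3 carry 1
  0×7+1 = 1 → write 1
  D×7 = 91 → write B carry 5
  6×7+5 = 47 → write F carry 2
  4×7+2 = 30 → write E carry 1
  A×7+1 = 71 → write 7 carry 4
  E×7+4 = 102 → write 6 carry 6
  remaining carry: 6

0x667EFB138D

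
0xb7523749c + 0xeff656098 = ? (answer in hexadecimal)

0x1a7488d534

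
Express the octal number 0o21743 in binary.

Each octal digit is 3 bits: 2=010 1=001 7=111 4=100 3=011.

0b10001111100011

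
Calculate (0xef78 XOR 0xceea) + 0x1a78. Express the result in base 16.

0x3c0a

First 0xef78 XOR 0xceea = 0x2192.
Add column by column in base 16, right to left:
  2+8 = a
  9+7 = 0 carry 1
  1+a+1 = c
  2+1 = 3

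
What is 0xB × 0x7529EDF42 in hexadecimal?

0x508CD397D6

Multiply each base-16 digit by 11, carrying:
  2×11 = 22 → write 6 carry 1
  4×11+1 = 45 → write D carry 2
  F×11+2 = 167 → write 7 carry 10
  D×11+10 = 153 → write 9 carry 9
  E×11+9 = 163 → write 3 carry 10
  9×11+10 = 109 → write D carry 6
  2×11+6 = 28 → write C carry 1
  5×11+1 = 56 → write 8 carry 3
  7×11+3 = 80 → write 0 carry 5
  remaining carry: 5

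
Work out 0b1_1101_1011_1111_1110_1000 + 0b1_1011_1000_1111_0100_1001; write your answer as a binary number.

Add column by column in base 2, right to left:
  0+1 = 1
  0+0 = 0
  0+0 = 0
  1+1 = 0 carry 1
  0+0+1 = 1
  1+0 = 1
  1+1 = 0 carry 1
  1+0+1 = 0 carry 1
  1+1+1 = 1 carry 1
  1+1+1 = 1 carry 1
  1+1+1 = 1 carry 1
  1+1+1 = 1 carry 1
  1+0+1 = 0 carry 1
  1+0+1 = 0 carry 1
  0+0+1 = 1
  1+1 = 0 carry 1
  1+1+1 = 1 carry 1
  0+1+1 = 0 carry 1
  1+0+1 = 0 carry 1
  1+1+1 = 1 carry 1
  1+1+1 = 1 carry 1
  final carry 1

0b1110010100111100110001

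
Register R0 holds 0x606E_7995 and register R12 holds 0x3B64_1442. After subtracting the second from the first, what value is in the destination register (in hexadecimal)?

0x250A6553

Subtract column by column in base 16:
  5-2 → 3
  9-4 → 5
  9-4 → 5
  7-1 → 6
  E-4 → A
  6-6 → 0
  0-B → 5 (borrow)
  6-3-1 → 2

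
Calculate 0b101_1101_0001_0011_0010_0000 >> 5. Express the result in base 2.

Right shift by 5: drop the 5 least-significant bits.

0b101110100010011001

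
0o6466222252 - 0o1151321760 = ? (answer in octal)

0o5314700272

Subtract column by column in base 8:
  2-0 → 2
  5-6 → 7 (borrow)
  2-7-1 → 2 (borrow)
  2-1-1 → 0
  2-2 → 0
  2-3 → 7 (borrow)
  6-1-1 → 4
  6-5 → 1
  4-1 → 3
  6-1 → 5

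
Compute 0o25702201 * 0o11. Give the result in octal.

Multiply each base-8 digit by 9, carrying:
  1×9 = 9 → write 1 carry 1
  0×9+1 = 1 → write 1
  2×9 = 18 → write 2 carry 2
  2×9+2 = 20 → write 4 carry 2
  0×9+2 = 2 → write 2
  7×9 = 63 → write 7 carry 7
  5×9+7 = 52 → write 4 carry 6
  2×9+6 = 24 → write 0 carry 3
  remaining carry: 3

0o304724211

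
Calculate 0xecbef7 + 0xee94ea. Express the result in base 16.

Add column by column in base 16, right to left:
  7+a = 1 carry 1
  f+e+1 = e carry 1
  e+4+1 = 3 carry 1
  b+9+1 = 5 carry 1
  c+e+1 = b carry 1
  e+e+1 = d carry 1
  final carry 1

0x1db53e1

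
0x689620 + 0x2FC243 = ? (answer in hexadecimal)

Add column by column in base 16, right to left:
  0+3 = 3
  2+4 = 6
  6+2 = 8
  9+C = 5 carry 1
  8+F+1 = 8 carry 1
  6+2+1 = 9

0x985863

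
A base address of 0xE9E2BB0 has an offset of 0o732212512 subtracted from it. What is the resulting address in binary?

0b111001101010001011001100110

0xE9E2BB0 = 0b1110100111100010101110110000 in binary.
0o732212512 = 0b111011010010001010101001010 in binary.
Subtract column by column in base 2:
  0-0 → 0
  0-1 → 1 (borrow)
  0-0-1 → 1 (borrow)
  0-1-1 → 0 (borrow)
  1-0-1 → 0
  1-0 → 1
  0-1 → 1 (borrow)
  1-0-1 → 0
  1-1 → 0
  1-0 → 1
  0-1 → 1 (borrow)
  1-0-1 → 0
  0-1 → 1 (borrow)
  1-0-1 → 0
  0-0 → 0
  0-0 → 0
  0-1 → 1 (borrow)
  1-0-1 → 0
  1-0 → 1
  1-1 → 0
  1-0 → 1
  0-1 → 1 (borrow)
  0-1-1 → 0 (borrow)
  1-0-1 → 0
  0-1 → 1 (borrow)
  1-1-1 → 1 (borrow)
  1-1-1 → 1 (borrow)
  1-0-1 → 0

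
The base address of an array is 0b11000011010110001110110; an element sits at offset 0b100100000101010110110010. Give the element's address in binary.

0b111100100000001000101000

Add column by column in base 2, right to left:
  0+0 = 0
  1+1 = 0 carry 1
  1+0+1 = 0 carry 1
  0+0+1 = 1
  1+1 = 0 carry 1
  1+1+1 = 1 carry 1
  1+0+1 = 0 carry 1
  0+1+1 = 0 carry 1
  0+1+1 = 0 carry 1
  0+0+1 = 1
  1+1 = 0 carry 1
  1+0+1 = 0 carry 1
  0+1+1 = 0 carry 1
  1+0+1 = 0 carry 1
  0+1+1 = 0 carry 1
  1+0+1 = 0 carry 1
  1+0+1 = 0 carry 1
  0+0+1 = 1
  0+0 = 0
  0+0 = 0
  0+1 = 1
  1+0 = 1
  1+0 = 1
  0+1 = 1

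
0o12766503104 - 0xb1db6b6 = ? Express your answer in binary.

0o12766503104 = 0b1010111110110101000011001000100 in binary.
0xb1db6b6 = 0b1011000111011011011010110110 in binary.
Subtract column by column in base 2:
  0-0 → 0
  0-1 → 1 (borrow)
  1-1-1 → 1 (borrow)
  0-0-1 → 1 (borrow)
  0-1-1 → 0 (borrow)
  0-1-1 → 0 (borrow)
  1-0-1 → 0
  0-1 → 1 (borrow)
  0-0-1 → 1 (borrow)
  1-1-1 → 1 (borrow)
  1-1-1 → 1 (borrow)
  0-0-1 → 1 (borrow)
  0-1-1 → 0 (borrow)
  0-1-1 → 0 (borrow)
  0-0-1 → 1 (borrow)
  1-1-1 → 1 (borrow)
  0-1-1 → 0 (borrow)
  1-0-1 → 0
  0-1 → 1 (borrow)
  1-1-1 → 1 (borrow)
  1-1-1 → 1 (borrow)
  0-0-1 → 1 (borrow)
  1-0-1 → 0
  1-0 → 1
  1-1 → 0
  1-1 → 0
  1-0 → 1
  0-1 → 1 (borrow)
  1-0-1 → 0
  0-0 → 0
  1-0 → 1

0b1001100101111001100111110001110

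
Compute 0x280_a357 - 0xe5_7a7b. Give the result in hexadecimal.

0x19b28dc

Subtract column by column in base 16:
  7-b → c (borrow)
  5-7-1 → d (borrow)
  3-a-1 → 8 (borrow)
  a-7-1 → 2
  0-5 → b (borrow)
  8-e-1 → 9 (borrow)
  2-0-1 → 1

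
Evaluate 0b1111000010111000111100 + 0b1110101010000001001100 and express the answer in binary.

0b11101101100111010001000

Add column by column in base 2, right to left:
  0+0 = 0
  0+0 = 0
  1+1 = 0 carry 1
  1+1+1 = 1 carry 1
  1+0+1 = 0 carry 1
  1+0+1 = 0 carry 1
  0+1+1 = 0 carry 1
  0+0+1 = 1
  0+0 = 0
  1+0 = 1
  1+0 = 1
  1+0 = 1
  0+0 = 0
  1+1 = 0 carry 1
  0+0+1 = 1
  0+1 = 1
  0+0 = 0
  0+1 = 1
  1+0 = 1
  1+1 = 0 carry 1
  1+1+1 = 1 carry 1
  1+1+1 = 1 carry 1
  final carry 1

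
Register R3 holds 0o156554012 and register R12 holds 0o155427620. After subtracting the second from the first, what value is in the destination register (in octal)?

0o1124172

Subtract column by column in base 8:
  2-0 → 2
  1-2 → 7 (borrow)
  0-6-1 → 1 (borrow)
  4-7-1 → 4 (borrow)
  5-2-1 → 2
  5-4 → 1
  6-5 → 1
  5-5 → 0
  1-1 → 0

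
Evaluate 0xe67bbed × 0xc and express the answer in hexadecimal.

Multiply each base-16 digit by 12, carrying:
  d×12 = 156 → write c carry 9
  e×12+9 = 177 → write 1 carry 11
  b×12+11 = 143 → write f carry 8
  b×12+8 = 140 → write c carry 8
  7×12+8 = 92 → write c carry 5
  6×12+5 = 77 → write d carry 4
  e×12+4 = 172 → write c carry 10
  remaining carry: a

0xacdccf1c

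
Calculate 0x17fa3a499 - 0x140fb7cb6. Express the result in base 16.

0x3ea827e3

Subtract column by column in base 16:
  9-6 → 3
  9-b → e (borrow)
  4-c-1 → 7 (borrow)
  a-7-1 → 2
  3-b → 8 (borrow)
  a-f-1 → a (borrow)
  f-0-1 → e
  7-4 → 3
  1-1 → 0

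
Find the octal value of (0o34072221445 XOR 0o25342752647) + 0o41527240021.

0o53060033223

First 0o34072221445 XOR 0o25342752647 = 0o11330573202.
Add column by column in base 8, right to left:
  2+1 = 3
  0+2 = 2
  2+0 = 2
  3+0 = 3
  7+4 = 3 carry 1
  5+2+1 = 0 carry 1
  0+7+1 = 0 carry 1
  3+2+1 = 6
  3+5 = 0 carry 1
  1+1+1 = 3
  1+4 = 5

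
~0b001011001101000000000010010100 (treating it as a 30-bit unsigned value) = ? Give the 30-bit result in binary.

Invert each bit: 001011001101000000000010010100 → 110100110010111111111101101011.

0b110100110010111111111101101011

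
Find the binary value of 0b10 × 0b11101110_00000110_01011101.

0b1110111000000110010111010

Multiply each base-2 digit by 2, carrying:
  1×2 = 2 → write 0 carry 1
  0×2+1 = 1 → write 1
  1×2 = 2 → write 0 carry 1
  1×2+1 = 3 → write 1 carry 1
  1×2+1 = 3 → write 1 carry 1
  0×2+1 = 1 → write 1
  1×2 = 2 → write 0 carry 1
  0×2+1 = 1 → write 1
  0×2 = 0 → write 0
  1×2 = 2 → write 0 carry 1
  1×2+1 = 3 → write 1 carry 1
  0×2+1 = 1 → write 1
  0×2 = 0 → write 0
  0×2 = 0 → write 0
  0×2 = 0 → write 0
  0×2 = 0 → write 0
  0×2 = 0 → write 0
  1×2 = 2 → write 0 carry 1
  1×2+1 = 3 → write 1 carry 1
  1×2+1 = 3 → write 1 carry 1
  0×2+1 = 1 → write 1
  1×2 = 2 → write 0 carry 1
  1×2+1 = 3 → write 1 carry 1
  1×2+1 = 3 → write 1 carry 1
  remaining carry: 1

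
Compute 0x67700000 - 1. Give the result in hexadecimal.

The trailing 5 digits are 0, so subtracting 1 borrows through: they become F and the next digit up decrements.

0x676fffff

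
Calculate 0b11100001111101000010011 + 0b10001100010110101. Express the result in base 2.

Add column by column in base 2, right to left:
  1+1 = 0 carry 1
  1+0+1 = 0 carry 1
  0+1+1 = 0 carry 1
  0+0+1 = 1
  1+1 = 0 carry 1
  0+1+1 = 0 carry 1
  0+0+1 = 1
  0+1 = 1
  0+0 = 0
  1+0 = 1
  0+0 = 0
  1+1 = 0 carry 1
  1+1+1 = 1 carry 1
  1+0+1 = 0 carry 1
  1+0+1 = 0 carry 1
  1+0+1 = 0 carry 1
  0+1+1 = 0 carry 1
  0+0+1 = 1
  0+0 = 0
  0+0 = 0
  1+0 = 1
  1+0 = 1
  1+0 = 1

0b11100100001001011001000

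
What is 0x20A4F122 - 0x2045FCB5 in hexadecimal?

Subtract column by column in base 16:
  2-5 → D (borrow)
  2-B-1 → 6 (borrow)
  1-C-1 → 4 (borrow)
  F-F-1 → F (borrow)
  4-5-1 → E (borrow)
  A-4-1 → 5
  0-0 → 0
  2-2 → 0

0x5EF46D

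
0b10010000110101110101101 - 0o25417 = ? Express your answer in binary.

0b10010000100000010011110

0o25417 = 0b10101100001111 in binary.
Subtract column by column in base 2:
  1-1 → 0
  0-1 → 1 (borrow)
  1-1-1 → 1 (borrow)
  1-1-1 → 1 (borrow)
  0-0-1 → 1 (borrow)
  1-0-1 → 0
  0-0 → 0
  1-0 → 1
  1-1 → 0
  1-1 → 0
  0-0 → 0
  1-1 → 0
  0-0 → 0
  1-1 → 0
  1-0 → 1
  0-0 → 0
  0-0 → 0
  0-0 → 0
  0-0 → 0
  1-0 → 1
  0-0 → 0
  0-0 → 0
  1-0 → 1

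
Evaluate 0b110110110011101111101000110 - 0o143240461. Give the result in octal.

0o523117025

0b110110110011101111101000110 = 0o666357506 in octal.
Subtract column by column in base 8:
  6-1 → 5
  0-6 → 2 (borrow)
  5-4-1 → 0
  7-0 → 7
  5-4 → 1
  3-2 → 1
  6-3 → 3
  6-4 → 2
  6-1 → 5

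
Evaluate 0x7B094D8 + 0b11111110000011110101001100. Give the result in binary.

0b1011101010001101001000100100

0x7B094D8 = 0b111101100001001010011011000 in binary.
Add column by column in base 2, right to left:
  0+0 = 0
  0+0 = 0
  0+1 = 1
  1+1 = 0 carry 1
  1+0+1 = 0 carry 1
  0+0+1 = 1
  1+1 = 0 carry 1
  1+0+1 = 0 carry 1
  0+1+1 = 0 carry 1
  0+0+1 = 1
  1+1 = 0 carry 1
  0+1+1 = 0 carry 1
  1+1+1 = 1 carry 1
  0+1+1 = 0 carry 1
  0+0+1 = 1
  1+0 = 1
  0+0 = 0
  0+0 = 0
  0+0 = 0
  0+1 = 1
  1+1 = 0 carry 1
  1+1+1 = 1 carry 1
  0+1+1 = 0 carry 1
  1+1+1 = 1 carry 1
  1+1+1 = 1 carry 1
  1+1+1 = 1 carry 1
  1+0+1 = 0 carry 1
  final carry 1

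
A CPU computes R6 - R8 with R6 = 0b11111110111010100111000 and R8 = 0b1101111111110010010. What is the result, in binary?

0b11110000111010110100110

Subtract column by column in base 2:
  0-0 → 0
  0-1 → 1 (borrow)
  0-0-1 → 1 (borrow)
  1-0-1 → 0
  1-1 → 0
  1-0 → 1
  0-0 → 0
  0-1 → 1 (borrow)
  1-1-1 → 1 (borrow)
  0-1-1 → 0 (borrow)
  1-1-1 → 1 (borrow)
  0-1-1 → 0 (borrow)
  1-1-1 → 1 (borrow)
  1-1-1 → 1 (borrow)
  1-1-1 → 1 (borrow)
  0-1-1 → 0 (borrow)
  1-0-1 → 0
  1-1 → 0
  1-1 → 0
  1-0 → 1
  1-0 → 1
  1-0 → 1
  1-0 → 1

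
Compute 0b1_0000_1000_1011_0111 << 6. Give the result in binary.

Left shift by 6: append 6 zero bits.

0b10000100010110111000000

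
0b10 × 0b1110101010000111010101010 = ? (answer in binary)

0b11101010100001110101010100

Multiply each base-2 digit by 2, carrying:
  0×2 = 0 → write 0
  1×2 = 2 → write 0 carry 1
  0×2+1 = 1 → write 1
  1×2 = 2 → write 0 carry 1
  0×2+1 = 1 → write 1
  1×2 = 2 → write 0 carry 1
  0×2+1 = 1 → write 1
  1×2 = 2 → write 0 carry 1
  0×2+1 = 1 → write 1
  1×2 = 2 → write 0 carry 1
  1×2+1 = 3 → write 1 carry 1
  1×2+1 = 3 → write 1 carry 1
  0×2+1 = 1 → write 1
  0×2 = 0 → write 0
  0×2 = 0 → write 0
  0×2 = 0 → write 0
  1×2 = 2 → write 0 carry 1
  0×2+1 = 1 → write 1
  1×2 = 2 → write 0 carry 1
  0×2+1 = 1 → write 1
  1×2 = 2 → write 0 carry 1
  0×2+1 = 1 → write 1
  1×2 = 2 → write 0 carry 1
  1×2+1 = 3 → write 1 carry 1
  1×2+1 = 3 → write 1 carry 1
  remaining carry: 1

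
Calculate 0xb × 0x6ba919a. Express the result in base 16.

0x4a04419e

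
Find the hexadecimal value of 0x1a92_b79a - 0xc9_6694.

0x19c95106

Subtract column by column in base 16:
  a-4 → 6
  9-9 → 0
  7-6 → 1
  b-6 → 5
  2-9 → 9 (borrow)
  9-c-1 → c (borrow)
  a-0-1 → 9
  1-0 → 1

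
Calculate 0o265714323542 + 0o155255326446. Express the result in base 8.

0o443171652210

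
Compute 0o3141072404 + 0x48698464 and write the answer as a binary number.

0b1100001111011011111100101101000

0o3141072404 = 0b11001100001000111010100000100 in binary.
0x48698464 = 0b1001000011010011000010001100100 in binary.
Add column by column in base 2, right to left:
  0+0 = 0
  0+0 = 0
  1+1 = 0 carry 1
  0+0+1 = 1
  0+0 = 0
  0+1 = 1
  0+1 = 1
  0+0 = 0
  1+0 = 1
  0+0 = 0
  1+1 = 0 carry 1
  0+0+1 = 1
  1+0 = 1
  1+0 = 1
  1+0 = 1
  0+1 = 1
  0+1 = 1
  0+0 = 0
  1+0 = 1
  0+1 = 1
  0+0 = 0
  0+1 = 1
  0+1 = 1
  1+0 = 1
  1+0 = 1
  0+0 = 0
  0+0 = 0
  1+1 = 0 carry 1
  1+0+1 = 0 carry 1
  0+0+1 = 1
  0+1 = 1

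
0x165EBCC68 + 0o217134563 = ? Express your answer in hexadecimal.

0o217134563 = 0x23CB973 in hexadecimal.
Add column by column in base 16, right to left:
  8+3 = B
  6+7 = D
  C+9 = 5 carry 1
  C+B+1 = 8 carry 1
  B+C+1 = 8 carry 1
  E+3+1 = 2 carry 1
  5+2+1 = 8
  6+0 = 6
  1+0 = 1

0x1682885DB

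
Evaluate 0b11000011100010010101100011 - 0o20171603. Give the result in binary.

0b10110011010011000111100000

0o20171603 = 0b10000001111001110000011 in binary.
Subtract column by column in base 2:
  1-1 → 0
  1-1 → 0
  0-0 → 0
  0-0 → 0
  0-0 → 0
  1-0 → 1
  1-0 → 1
  0-1 → 1 (borrow)
  1-1-1 → 1 (borrow)
  0-1-1 → 0 (borrow)
  1-0-1 → 0
  0-0 → 0
  0-1 → 1 (borrow)
  1-1-1 → 1 (borrow)
  0-1-1 → 0 (borrow)
  0-1-1 → 0 (borrow)
  0-0-1 → 1 (borrow)
  1-0-1 → 0
  1-0 → 1
  1-0 → 1
  0-0 → 0
  0-0 → 0
  0-1 → 1 (borrow)
  0-0-1 → 1 (borrow)
  1-0-1 → 0
  1-0 → 1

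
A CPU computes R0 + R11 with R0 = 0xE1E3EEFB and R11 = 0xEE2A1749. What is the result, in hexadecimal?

Add column by column in base 16, right to left:
  B+9 = 4 carry 1
  F+4+1 = 4 carry 1
  E+7+1 = 6 carry 1
  E+1+1 = 0 carry 1
  3+A+1 = E
  E+2 = 0 carry 1
  1+E+1 = 0 carry 1
  E+E+1 = D carry 1
  final carry 1

0x1D00E0644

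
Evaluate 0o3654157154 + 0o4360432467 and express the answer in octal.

0o10234611643

Add column by column in base 8, right to left:
  4+7 = 3 carry 1
  5+6+1 = 4 carry 1
  1+4+1 = 6
  7+2 = 1 carry 1
  5+3+1 = 1 carry 1
  1+4+1 = 6
  4+0 = 4
  5+6 = 3 carry 1
  6+3+1 = 2 carry 1
  3+4+1 = 0 carry 1
  final carry 1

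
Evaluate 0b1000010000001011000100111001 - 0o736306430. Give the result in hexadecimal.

0xc72421

0b1000010000001011000100111001 = 0x840b139 in hexadecimal.
0o736306430 = 0x7798d18 in hexadecimal.
Subtract column by column in base 16:
  9-8 → 1
  3-1 → 2
  1-d → 4 (borrow)
  b-8-1 → 2
  0-9 → 7 (borrow)
  4-7-1 → c (borrow)
  8-7-1 → 0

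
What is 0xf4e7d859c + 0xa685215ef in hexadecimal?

0x19b6cf9b8b

Add column by column in base 16, right to left:
  c+f = b carry 1
  9+e+1 = 8 carry 1
  5+5+1 = b
  8+1 = 9
  d+2 = f
  7+5 = c
  e+8 = 6 carry 1
  4+6+1 = b
  f+a = 9 carry 1
  final carry 1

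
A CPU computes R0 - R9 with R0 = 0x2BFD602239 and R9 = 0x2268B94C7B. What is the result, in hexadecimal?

0x994A6D5BE

Subtract column by column in base 16:
  9-B → E (borrow)
  3-7-1 → B (borrow)
  2-C-1 → 5 (borrow)
  2-4-1 → D (borrow)
  0-9-1 → 6 (borrow)
  6-B-1 → A (borrow)
  D-8-1 → 4
  F-6 → 9
  B-2 → 9
  2-2 → 0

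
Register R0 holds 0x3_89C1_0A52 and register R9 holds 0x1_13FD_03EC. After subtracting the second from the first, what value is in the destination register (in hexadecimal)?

0x275C40666

Subtract column by column in base 16:
  2-C → 6 (borrow)
  5-E-1 → 6 (borrow)
  A-3-1 → 6
  0-0 → 0
  1-D → 4 (borrow)
  C-F-1 → C (borrow)
  9-3-1 → 5
  8-1 → 7
  3-1 → 2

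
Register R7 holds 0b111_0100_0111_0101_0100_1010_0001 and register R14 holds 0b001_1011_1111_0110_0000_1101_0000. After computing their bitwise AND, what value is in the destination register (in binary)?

0b001000001110100000010000000

AND bit by bit (1 only where both bits are 1):
  111010001110101010010100001
& 001101111110110000011010000
= 001000001110100000010000000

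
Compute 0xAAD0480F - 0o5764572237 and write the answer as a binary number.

0b1111010111111010101001101110000

0xAAD0480F = 0b10101010110100000100100000001111 in binary.
0o5764572237 = 0b101111110100101111010010011111 in binary.
Subtract column by column in base 2:
  1-1 → 0
  1-1 → 0
  1-1 → 0
  1-1 → 0
  0-1 → 1 (borrow)
  0-0-1 → 1 (borrow)
  0-0-1 → 1 (borrow)
  0-1-1 → 0 (borrow)
  0-0-1 → 1 (borrow)
  0-0-1 → 1 (borrow)
  0-1-1 → 0 (borrow)
  1-0-1 → 0
  0-1 → 1 (borrow)
  0-1-1 → 0 (borrow)
  1-1-1 → 1 (borrow)
  0-1-1 → 0 (borrow)
  0-0-1 → 1 (borrow)
  0-1-1 → 0 (borrow)
  0-0-1 → 1 (borrow)
  0-0-1 → 1 (borrow)
  1-1-1 → 1 (borrow)
  0-0-1 → 1 (borrow)
  1-1-1 → 1 (borrow)
  1-1-1 → 1 (borrow)
  0-1-1 → 0 (borrow)
  1-1-1 → 1 (borrow)
  0-1-1 → 0 (borrow)
  1-1-1 → 1 (borrow)
  0-0-1 → 1 (borrow)
  1-1-1 → 1 (borrow)
  0-0-1 → 1 (borrow)
  1-0-1 → 0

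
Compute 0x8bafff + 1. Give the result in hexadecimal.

0x8bb000

The trailing 3 digits are F (max in base 16), so adding 1 cascades: they roll to 0 and the next digit up increments.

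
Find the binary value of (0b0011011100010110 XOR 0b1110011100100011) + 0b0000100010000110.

0b1101100010111011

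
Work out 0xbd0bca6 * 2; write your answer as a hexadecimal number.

0x17a1794c

Multiply each base-16 digit by 2, carrying:
  6×2 = 12 → write c
  a×2 = 20 → write 4 carry 1
  c×2+1 = 25 → write 9 carry 1
  b×2+1 = 23 → write 7 carry 1
  0×2+1 = 1 → write 1
  d×2 = 26 → write a carry 1
  b×2+1 = 23 → write 7 carry 1
  remaining carry: 1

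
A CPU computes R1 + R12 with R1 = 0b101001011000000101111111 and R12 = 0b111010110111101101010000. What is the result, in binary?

Add column by column in base 2, right to left:
  1+0 = 1
  1+0 = 1
  1+0 = 1
  1+0 = 1
  1+1 = 0 carry 1
  1+0+1 = 0 carry 1
  1+1+1 = 1 carry 1
  0+0+1 = 1
  1+1 = 0 carry 1
  0+1+1 = 0 carry 1
  0+0+1 = 1
  0+1 = 1
  0+1 = 1
  0+1 = 1
  0+1 = 1
  1+0 = 1
  1+1 = 0 carry 1
  0+1+1 = 0 carry 1
  1+0+1 = 0 carry 1
  0+1+1 = 0 carry 1
  0+0+1 = 1
  1+1 = 0 carry 1
  0+1+1 = 0 carry 1
  1+1+1 = 1 carry 1
  final carry 1

0b1100100001111110011001111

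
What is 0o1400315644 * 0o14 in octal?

0o22004645660

Multiply each base-8 digit by 12, carrying:
  4×12 = 48 → write 0 carry 6
  4×12+6 = 54 → write 6 carry 6
  6×12+6 = 78 → write 6 carry 9
  5×12+9 = 69 → write 5 carry 8
  1×12+8 = 20 → write 4 carry 2
  3×12+2 = 38 → write 6 carry 4
  0×12+4 = 4 → write 4
  0×12 = 0 → write 0
  4×12 = 48 → write 0 carry 6
  1×12+6 = 18 → write 2 carry 2
  remaining carry: 2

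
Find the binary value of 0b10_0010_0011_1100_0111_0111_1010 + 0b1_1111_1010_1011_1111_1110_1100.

Add column by column in base 2, right to left:
  0+0 = 0
  1+0 = 1
  0+1 = 1
  1+1 = 0 carry 1
  1+0+1 = 0 carry 1
  1+1+1 = 1 carry 1
  1+1+1 = 1 carry 1
  0+1+1 = 0 carry 1
  1+1+1 = 1 carry 1
  1+1+1 = 1 carry 1
  1+1+1 = 1 carry 1
  0+1+1 = 0 carry 1
  0+1+1 = 0 carry 1
  0+1+1 = 0 carry 1
  1+0+1 = 0 carry 1
  1+1+1 = 1 carry 1
  1+0+1 = 0 carry 1
  1+1+1 = 1 carry 1
  0+0+1 = 1
  0+1 = 1
  0+1 = 1
  1+1 = 0 carry 1
  0+1+1 = 0 carry 1
  0+1+1 = 0 carry 1
  0+1+1 = 0 carry 1
  1+0+1 = 0 carry 1
  final carry 1

0b100000111101000011101100110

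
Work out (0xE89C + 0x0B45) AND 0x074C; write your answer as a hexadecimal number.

Add column by column in base 16, right to left:
  C+5 = 1 carry 1
  9+4+1 = E
  8+B = 3 carry 1
  E+0+1 = F
Sum = 0xF3E1; now AND with 0x074C:
  F&0=0, 3&7=3, E&4=4, 1&C=0

0x340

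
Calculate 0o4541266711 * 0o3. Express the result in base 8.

0o16044044533

Multiply each base-8 digit by 3, carrying:
  1×3 = 3 → write 3
  1×3 = 3 → write 3
  7×3 = 21 → write 5 carry 2
  6×3+2 = 20 → write 4 carry 2
  6×3+2 = 20 → write 4 carry 2
  2×3+2 = 8 → write 0 carry 1
  1×3+1 = 4 → write 4
  4×3 = 12 → write 4 carry 1
  5×3+1 = 16 → write 0 carry 2
  4×3+2 = 14 → write 6 carry 1
  remaining carry: 1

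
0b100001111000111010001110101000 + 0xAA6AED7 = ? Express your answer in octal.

0o5442451177

0b100001111000111010001110101000 = 0o4170721650 in octal.
0xAA6AED7 = 0o1251527327 in octal.
Add column by column in base 8, right to left:
  0+7 = 7
  5+2 = 7
  6+3 = 1 carry 1
  1+7+1 = 1 carry 1
  2+2+1 = 5
  7+5 = 4 carry 1
  0+1+1 = 2
  7+5 = 4 carry 1
  1+2+1 = 4
  4+1 = 5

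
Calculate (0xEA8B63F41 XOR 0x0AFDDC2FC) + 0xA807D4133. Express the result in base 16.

First 0xEA8B63F41 XOR 0x0AFDDC2FC = 0xE076BFDBD.
Add column by column in base 16, right to left:
  D+3 = 0 carry 1
  B+3+1 = F
  D+1 = E
  F+4 = 3 carry 1
  B+D+1 = 9 carry 1
  6+7+1 = E
  7+0 = 7
  0+8 = 8
  E+A = 8 carry 1
  final carry 1

0x1887E93EF0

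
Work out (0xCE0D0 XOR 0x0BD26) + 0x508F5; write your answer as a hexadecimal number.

0x1166EB

First 0xCE0D0 XOR 0x0BD26 = 0xC5DF6.
Add column by column in base 16, right to left:
  6+5 = B
  F+F = E carry 1
  D+8+1 = 6 carry 1
  5+0+1 = 6
  C+5 = 1 carry 1
  final carry 1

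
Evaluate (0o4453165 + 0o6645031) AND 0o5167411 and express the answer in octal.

0o1120010

Add column by column in base 8, right to left:
  5+1 = 6
  6+3 = 1 carry 1
  1+0+1 = 2
  3+5 = 0 carry 1
  5+4+1 = 2 carry 1
  4+6+1 = 3 carry 1
  4+6+1 = 3 carry 1
  final carry 1
Sum = 0o13320216; now AND with 0o5167411:
  1&0=0, 3&5=1, 3&1=1, 2&6=2, 0&7=0, 2&4=0, 1&1=1, 6&1=0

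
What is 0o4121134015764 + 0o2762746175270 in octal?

Add column by column in base 8, right to left:
  4+0 = 4
  6+7 = 5 carry 1
  7+2+1 = 2 carry 1
  5+5+1 = 3 carry 1
  1+7+1 = 1 carry 1
  0+1+1 = 2
  4+6 = 2 carry 1
  3+4+1 = 0 carry 1
  1+7+1 = 1 carry 1
  1+2+1 = 4
  2+6 = 0 carry 1
  1+7+1 = 1 carry 1
  4+2+1 = 7

0o7104102213254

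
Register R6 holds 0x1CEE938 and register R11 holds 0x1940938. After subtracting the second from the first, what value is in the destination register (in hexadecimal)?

Subtract column by column in base 16:
  8-8 → 0
  3-3 → 0
  9-9 → 0
  E-0 → E
  E-4 → A
  C-9 → 3
  1-1 → 0

0x3AE000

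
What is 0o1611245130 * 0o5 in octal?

0o10656471670

Multiply each base-8 digit by 5, carrying:
  0×5 = 0 → write 0
  3×5 = 15 → write 7 carry 1
  1×5+1 = 6 → write 6
  5×5 = 25 → write 1 carry 3
  4×5+3 = 23 → write 7 carry 2
  2×5+2 = 12 → write 4 carry 1
  1×5+1 = 6 → write 6
  1×5 = 5 → write 5
  6×5 = 30 → write 6 carry 3
  1×5+3 = 8 → write 0 carry 1
  remaining carry: 1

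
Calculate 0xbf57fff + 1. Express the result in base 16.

0xbf58000

The trailing 3 digits are F (max in base 16), so adding 1 cascades: they roll to 0 and the next digit up increments.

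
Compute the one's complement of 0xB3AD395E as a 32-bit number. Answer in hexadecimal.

0x4C52C6A1

Each hex digit d becomes F−d:
  B→4, 3→C, A→5, D→2, 3→C, 9→6, 5→A, E→1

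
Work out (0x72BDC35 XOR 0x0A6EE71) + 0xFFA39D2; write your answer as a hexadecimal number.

First 0x72BDC35 XOR 0x0A6EE71 = 0x78D3244.
Add column by column in base 16, right to left:
  4+2 = 6
  4+D = 1 carry 1
  2+9+1 = C
  3+3 = 6
  D+A = 7 carry 1
  8+F+1 = 8 carry 1
  7+F+1 = 7 carry 1
  final carry 1

0x17876C16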